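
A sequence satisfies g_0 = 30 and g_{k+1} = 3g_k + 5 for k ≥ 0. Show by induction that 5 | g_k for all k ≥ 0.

Base case: g_0 = 30 = 5·6, so 5 | g_0.
Assume 5 | g_m, so g_m = 5t for some integer t.
Then g_{m+1} = 3g_m + 5 = 3·(5t) + 5 = 5(3t + 1), so 5 | g_{m+1}.
So the property holds for m+1, and by induction 5 | g_k for all k ≥ 0.

5 | g_k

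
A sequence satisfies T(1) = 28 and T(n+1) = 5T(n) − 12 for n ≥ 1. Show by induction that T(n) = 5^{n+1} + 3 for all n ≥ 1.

Base case: T(1) = 28, and 5^{1+1} + 3 = 25 + 3 = 28.
Assume T(j) = 5^{j+1} + 3 for some j ≥ 1.
Then T(j+1) = 5T(j) − 12 = 5·(5^{j+1} + 3) − 12 = 5^{j+2} + 15 − 12 = 5^{j+2} + 3.
Hence T(n) = 5^{n+1} + 3 for every n ≥ 1, by induction.

T(n) = 5^{n+1} + 3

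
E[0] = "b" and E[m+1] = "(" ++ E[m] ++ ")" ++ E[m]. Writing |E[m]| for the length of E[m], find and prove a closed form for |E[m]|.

Claim: |E[m]| = 3·2^m − 2.

Base case: |E[0]| = 1, and 3·2^0 − 2 = 1.
Assume |E[r]| = 3·2^r − 2.
Then |E[r+1]| = 1 + |E[r]| + 1 + |E[r]| = 2|E[r]| + 2 = 2(3·2^r − 2) + 2 = 3·2^{r+1} − 4 + 2 = 3·2^{r+1} − 2.
So the formula holds for r+1, and by induction |E[m]| = 3·2^m − 2 for all m ≥ 0.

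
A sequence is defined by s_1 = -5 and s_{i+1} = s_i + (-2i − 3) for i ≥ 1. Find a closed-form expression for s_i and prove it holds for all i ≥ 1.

Claim: s_i = -i^2 − 2i − 2.

Base case: s_1 = -5, and -1^2 − 2·1 − 2 = -5.
Assume s_m = -m^2 − 2m − 2.
Then s_{m+1} = s_m + (-2m − 3) = (-m^2 − 2m − 2) + (-2m − 3) = -m^2 − 4m − 5,
and -(m+1)^2 − 2·(m+1) − 2 = -m^2 − 4m − 5.
Hence s_i = -i^2 − 2i − 2 for every i ≥ 1, by induction.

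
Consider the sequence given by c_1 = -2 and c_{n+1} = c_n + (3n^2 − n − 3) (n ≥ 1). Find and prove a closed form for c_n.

Claim: c_n = n^3 − 2n^2 − 2n + 1.

Base case: c_1 = -2, and 1^3 − 2·1^2 − 2·1 + 1 = -2.
Assume c_k = k^3 − 2k^2 − 2k + 1.
Then c_{k+1} = c_k + (3k^2 − k − 3) = (k^3 − 2k^2 − 2k + 1) + (3k^2 − k − 3) = k^3 + k^2 − 3k − 2,
and (k+1)^3 − 2·(k+1)^2 − 2·(k+1) + 1 = k^3 + k^2 − 3k − 2.
Hence c_n = n^3 − 2n^2 − 2n + 1 for every n ≥ 1, by induction.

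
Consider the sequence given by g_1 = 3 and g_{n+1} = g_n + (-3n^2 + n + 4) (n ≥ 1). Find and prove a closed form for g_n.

Claim: g_n = -n^3 + 2n^2 + 3n − 1.

Base case: g_1 = 3, and -1^3 + 2·1^2 + 3·1 − 1 = 3.
Assume g_r = -r^3 + 2r^2 + 3r − 1.
Then g_{r+1} = g_r + (-3r^2 + r + 4) = (-r^3 + 2r^2 + 3r − 1) + (-3r^2 + r + 4) = -r^3 − r^2 + 4r + 3,
and -(r+1)^3 + 2·(r+1)^2 + 3·(r+1) − 1 = -r^3 − r^2 + 4r + 3.
By induction, g_n = -n^3 + 2n^2 + 3n − 1 for all n ≥ 1.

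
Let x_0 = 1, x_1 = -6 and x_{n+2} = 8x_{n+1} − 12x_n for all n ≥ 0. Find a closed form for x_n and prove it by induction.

Claim: x_n = 3·2^n − 2·6^n.

Base cases: x_0 = 1 and 3·2^0 − 2·6^0 = 1; x_1 = -6 and 3·2^1 − 2·6^1 = -6.
Assume x_j = 3·2^j − 2·6^j for all 0 ≤ j ≤ r, where r ≥ 1.
Then x_{r+1} = 8x_r − 12x_{r−1} = 8·(3·2^r − 2·6^r) − 12·(3·2^{r−1} − 2·6^{r−1}) = 3·(8·2 − 12)2^{r−1} − 2·(8·6 − 12)6^{r−1} = 12·2^{r−1} − 72·6^{r−1} = 3·2^{r+1} − 2·6^{r+1}.
Hence x_n = 3·2^n − 2·6^n for every n ≥ 0, by strong induction.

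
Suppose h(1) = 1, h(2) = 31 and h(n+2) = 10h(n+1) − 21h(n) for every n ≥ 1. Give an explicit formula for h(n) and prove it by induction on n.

Claim: h(n) = 7^n − 2·3^n.

Base cases: h(1) = 1 and 7^1 − 2·3^1 = 1; h(2) = 31 and 7^2 − 2·3^2 = 31.
Assume h(i) = 7^i − 2·3^i for all 1 ≤ i ≤ j, where j ≥ 2.
Then h(j+1) = 10h(j) − 21h(j−1) = 10·(7^j − 2·3^j) − 21·(7^{j−1} − 2·3^{j−1}) = (10·7 − 21)7^{j−1} − 2·(10·3 − 21)3^{j−1} = 49·7^{j−1} − 18·3^{j−1} = 7^{j+1} − 2·3^{j+1}.
So the formula holds for j+1, and by strong induction h(n) = 7^n − 2·3^n for all n ≥ 1.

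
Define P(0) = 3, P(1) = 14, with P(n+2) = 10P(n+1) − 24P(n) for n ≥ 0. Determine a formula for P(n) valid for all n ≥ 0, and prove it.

Claim: P(n) = 6^n + 2·4^n.

Base cases: P(0) = 3 and 6^0 + 2·4^0 = 3; P(1) = 14 and 6^1 + 2·4^1 = 14.
Assume P(j) = 6^j + 2·4^j for all 0 ≤ j ≤ k, where k ≥ 1.
Then P(k+1) = 10P(k) − 24P(k−1) = 10·(6^k + 2·4^k) − 24·(6^{k−1} + 2·4^{k−1}) = (10·6 − 24)6^{k−1} + 2·(10·4 − 24)4^{k−1} = 36·6^{k−1} + 32·4^{k−1} = 6^{k+1} + 2·4^{k+1}.
So the formula holds for k+1, and by strong induction P(n) = 6^n + 2·4^n for all n ≥ 0.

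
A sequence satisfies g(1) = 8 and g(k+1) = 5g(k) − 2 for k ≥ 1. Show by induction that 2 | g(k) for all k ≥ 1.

Base case: g(1) = 8 = 2·4, so 2 | g(1).
Assume 2 | g(j), so g(j) = 2t for some integer t.
Then g(j+1) = 5g(j) − 2 = 5·(2t) − 2 = 2(5t − 1), so 2 | g(j+1).
By induction, 2 | g(k) for all k ≥ 1.

2 | g(k)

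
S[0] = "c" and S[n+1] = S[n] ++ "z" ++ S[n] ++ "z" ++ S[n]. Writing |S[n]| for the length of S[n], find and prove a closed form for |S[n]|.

Claim: |S[n]| = 2·3^n − 1.

Base case: |S[0]| = 1, and 2·3^0 − 1 = 1.
Assume |S[r]| = 2·3^r − 1.
Then |S[r+1]| = 3|S[r]| + 2 = 3(2·3^r − 1) + 2 = 2·3^{r+1} − 3 + 2 = 2·3^{r+1} − 1.
Hence |S[n]| = 2·3^n − 1 for every n ≥ 0, by induction.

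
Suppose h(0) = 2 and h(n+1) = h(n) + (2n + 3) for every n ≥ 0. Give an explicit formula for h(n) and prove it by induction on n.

Claim: h(n) = n^2 + 2n + 2.

Base case: h(0) = 2, and 0^2 + 2·0 + 2 = 2.
Assume h(m) = m^2 + 2m + 2.
Then h(m+1) = h(m) + (2m + 3) = (m^2 + 2m + 2) + (2m + 3) = m^2 + 4m + 5,
and (m+1)^2 + 2·(m+1) + 2 = m^2 + 4m + 5.
By induction, h(n) = n^2 + 2n + 2 for all n ≥ 0.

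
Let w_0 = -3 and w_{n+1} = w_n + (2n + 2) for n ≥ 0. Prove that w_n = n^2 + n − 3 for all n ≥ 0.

Base case: w_0 = -3, and 0^2 + 0 − 3 = -3.
Assume w_k = k^2 + k − 3.
Then w_{k+1} = w_k + (2k + 2) = (k^2 + k − 3) + (2k + 2) = k^2 + 3k − 1,
and (k+1)^2 + (k+1) − 3 = k^2 + 3k − 1.
By induction, w_n = n^2 + n − 3 for all n ≥ 0.

w_n = n^2 + n − 3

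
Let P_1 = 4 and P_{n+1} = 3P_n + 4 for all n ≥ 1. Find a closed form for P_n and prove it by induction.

Claim: P_n = 2·3^n − 2.

Base case: P_1 = 4, and 2·3^1 − 2 = 6 − 2 = 4.
Assume P_r = 2·3^r − 2 for some r ≥ 1.
Then P_{r+1} = 3P_r + 4 = 3·(2·3^r − 2) + 4 = 6·3^r − 6 + 4 = 2·3^{r+1} − 2.
This completes the inductive step, so P_n = 2·3^n − 2 for all n ≥ 1.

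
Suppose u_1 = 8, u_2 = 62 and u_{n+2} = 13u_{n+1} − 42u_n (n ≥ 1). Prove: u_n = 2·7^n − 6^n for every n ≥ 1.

Base cases: u_1 = 8 and 2·7^1 − 6^1 = 8; u_2 = 62 and 2·7^2 − 6^2 = 62.
Assume u_j = 2·7^j − 6^j for all 1 ≤ j ≤ r, where r ≥ 2.
Then u_{r+1} = 13u_r − 42u_{r−1} = 13·(2·7^r − 6^r) − 42·(2·7^{r−1} − 6^{r−1}) = 2·(13·7 − 42)7^{r−1} − (13·6 − 42)6^{r−1} = 98·7^{r−1} − 36·6^{r−1} = 2·7^{r+1} − 6^{r+1}.
Hence u_n = 2·7^n − 6^n for every n ≥ 1, by strong induction.

u_n = 2·7^n − 6^n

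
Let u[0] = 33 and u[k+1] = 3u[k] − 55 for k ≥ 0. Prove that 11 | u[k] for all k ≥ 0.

Base case: u[0] = 33 = 11·3, so 11 | u[0].
Assume 11 | u[j], so u[j] = 11t for some integer t.
Then u[j+1] = 3u[j] − 55 = 3·(11t) − 55 = 11(3t − 5), so 11 | u[j+1].
So the property holds for j+1, and by induction 11 | u[k] for all k ≥ 0.

11 | u[k]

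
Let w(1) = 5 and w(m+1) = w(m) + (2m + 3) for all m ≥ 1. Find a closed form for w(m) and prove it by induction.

Claim: w(m) = m^2 + 2m + 2.

Base case: w(1) = 5, and 1^2 + 2·1 + 2 = 5.
Assume w(k) = k^2 + 2k + 2.
Then w(k+1) = w(k) + (2k + 3) = (k^2 + 2k + 2) + (2k + 3) = k^2 + 4k + 5,
and (k+1)^2 + 2·(k+1) + 2 = k^2 + 4k + 5.
This completes the inductive step, so w(m) = m^2 + 2m + 2 for all m ≥ 1.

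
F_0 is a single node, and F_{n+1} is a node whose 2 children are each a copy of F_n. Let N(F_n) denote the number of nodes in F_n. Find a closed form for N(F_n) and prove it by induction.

Claim: N(F_n) = 2^{n+1} − 1.

Base case: N(F_0) = 1, and 2^{0+1} − 1 = 1.
Assume N(F_j) = 2^{j+1} − 1.
Then N(F_{j+1}) = 1 + 2N(F_j) = 1 + 2(2^{j+1} − 1) = 2^{j+2} − 2 + 1 = 2^{j+2} − 1.
Hence N(F_n) = 2^{n+1} − 1 for every n ≥ 0, by induction.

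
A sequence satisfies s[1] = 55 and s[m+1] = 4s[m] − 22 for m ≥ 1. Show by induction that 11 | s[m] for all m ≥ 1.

Base case: s[1] = 55 = 11·5, so 11 | s[1].
Assume 11 | s[k], so s[k] = 11t for some integer t.
Then s[k+1] = 4s[k] − 22 = 4·(11t) − 22 = 11(4t − 2), so 11 | s[k+1].
By induction, 11 | s[m] for all m ≥ 1.

11 | s[m]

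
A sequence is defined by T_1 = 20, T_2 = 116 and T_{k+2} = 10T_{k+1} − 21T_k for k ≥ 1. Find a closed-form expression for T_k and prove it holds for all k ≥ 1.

Claim: T_k = 2·7^k + 2·3^k.

Base cases: T_1 = 20 and 2·7^1 + 2·3^1 = 20; T_2 = 116 and 2·7^2 + 2·3^2 = 116.
Assume T_j = 2·7^j + 2·3^j for all 1 ≤ j ≤ r, where r ≥ 2.
Then T_{r+1} = 10T_r − 21T_{r−1} = 10·(2·7^r + 2·3^r) − 21·(2·7^{r−1} + 2·3^{r−1}) = 2·(10·7 − 21)7^{r−1} + 2·(10·3 − 21)3^{r−1} = 98·7^{r−1} + 18·3^{r−1} = 2·7^{r+1} + 2·3^{r+1}.
So the formula holds for r+1, and by strong induction T_k = 2·7^k + 2·3^k for all k ≥ 1.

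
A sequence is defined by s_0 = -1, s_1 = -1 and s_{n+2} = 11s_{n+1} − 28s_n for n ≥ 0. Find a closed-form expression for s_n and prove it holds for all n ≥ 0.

Claim: s_n = 7^n − 2·4^n.

Base cases: s_0 = -1 and 7^0 − 2·4^0 = -1; s_1 = -1 and 7^1 − 2·4^1 = -1.
Assume s_j = 7^j − 2·4^j for all 0 ≤ j ≤ k, where k ≥ 1.
Then s_{k+1} = 11s_k − 28s_{k−1} = 11·(7^k − 2·4^k) − 28·(7^{k−1} − 2·4^{k−1}) = (11·7 − 28)7^{k−1} − 2·(11·4 − 28)4^{k−1} = 49·7^{k−1} − 32·4^{k−1} = 7^{k+1} − 2·4^{k+1}.
By strong induction, s_n = 7^n − 2·4^n for all n ≥ 0.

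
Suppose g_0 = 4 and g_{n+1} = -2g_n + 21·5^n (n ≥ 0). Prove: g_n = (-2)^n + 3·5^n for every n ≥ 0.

Base case: g_0 = 4, and (-2)^0 + 3·5^0 = 1 + 3 = 4.
Assume g_j = (-2)^j + 3·5^j for some j ≥ 0.
Then g_{j+1} = -2g_j + 21·5^j = -2·((-2)^j + 3·5^j) + 21·5^j = (-2)^{j+1} − 6·5^j + 21·5^j = (-2)^{j+1} + 15·5^j = (-2)^{j+1} + 3·5^{j+1}.
This completes the inductive step, so g_n = (-2)^n + 3·5^n for all n ≥ 0.

g_n = (-2)^n + 3·5^n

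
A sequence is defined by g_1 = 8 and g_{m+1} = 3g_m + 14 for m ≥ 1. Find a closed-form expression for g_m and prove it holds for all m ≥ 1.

Claim: g_m = 5·3^m − 7.

Base case: g_1 = 8, and 5·3^1 − 7 = 15 − 7 = 8.
Assume g_k = 5·3^k − 7 for some k ≥ 1.
Then g_{k+1} = 3g_k + 14 = 3·(5·3^k − 7) + 14 = 15·3^k − 21 + 14 = 5·3^{k+1} − 7.
This completes the inductive step, so g_m = 5·3^m − 7 for all m ≥ 1.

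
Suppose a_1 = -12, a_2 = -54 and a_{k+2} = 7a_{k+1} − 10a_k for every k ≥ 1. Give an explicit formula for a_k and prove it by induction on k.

Claim: a_k = -2^k − 2·5^k.

Base cases: a_1 = -12 and -2^1 − 2·5^1 = -12; a_2 = -54 and -2^2 − 2·5^2 = -54.
Assume a_j = -2^j − 2·5^j for all 1 ≤ j ≤ r, where r ≥ 2.
Then a_{r+1} = 7a_r − 10a_{r−1} = 7·(-2^r − 2·5^r) − 10·(-2^{r−1} − 2·5^{r−1}) = -(7·2 − 10)2^{r−1} − 2·(7·5 − 10)5^{r−1} = -4·2^{r−1} − 50·5^{r−1} = -2^{r+1} − 2·5^{r+1}.
Hence a_k = -2^k − 2·5^k for every k ≥ 1, by strong induction.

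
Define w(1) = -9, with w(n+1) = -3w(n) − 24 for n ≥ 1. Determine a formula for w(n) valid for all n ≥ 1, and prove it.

Claim: w(n) = (-3)^n − 6.

Base case: w(1) = -9, and (-3)^1 − 6 = -3 − 6 = -9.
Assume w(j) = (-3)^j − 6 for some j ≥ 1.
Then w(j+1) = -3w(j) − 24 = -3·((-3)^j − 6) − 24 = -3·(-3)^j + 18 − 24 = (-3)^{j+1} − 6.
This completes the inductive step, so w(n) = (-3)^n − 6 for all n ≥ 1.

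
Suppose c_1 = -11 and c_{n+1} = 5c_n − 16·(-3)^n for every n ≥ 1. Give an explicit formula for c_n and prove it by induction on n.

Claim: c_n = -5^n + 2·(-3)^n.

Base case: c_1 = -11, and -5^1 + 2·(-3)^1 = -5 − 6 = -11.
Assume c_m = -5^m + 2·(-3)^m for some m ≥ 1.
Then c_{m+1} = 5c_m − 16·(-3)^m = 5·(-5^m + 2·(-3)^m) − 16·(-3)^m = -5^{m+1} + 10·(-3)^m − 16·(-3)^m = -5^{m+1} − 6·(-3)^m = -5^{m+1} + 2·(-3)^{m+1}.
By induction, c_n = -5^n + 2·(-3)^n for all n ≥ 1.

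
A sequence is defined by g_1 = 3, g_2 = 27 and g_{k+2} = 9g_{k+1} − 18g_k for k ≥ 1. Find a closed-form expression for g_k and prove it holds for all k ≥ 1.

Claim: g_k = 6^k − 3^k.

Base cases: g_1 = 3 and 6^1 − 3^1 = 3; g_2 = 27 and 6^2 − 3^2 = 27.
Assume g_j = 6^j − 3^j for all 1 ≤ j ≤ m, where m ≥ 2.
Then g_{m+1} = 9g_m − 18g_{m−1} = 9·(6^m − 3^m) − 18·(6^{m−1} − 3^{m−1}) = (9·6 − 18)6^{m−1} − (9·3 − 18)3^{m−1} = 36·6^{m−1} − 9·3^{m−1} = 6^{m+1} − 3^{m+1}.
Hence g_k = 6^k − 3^k for every k ≥ 1, by strong induction.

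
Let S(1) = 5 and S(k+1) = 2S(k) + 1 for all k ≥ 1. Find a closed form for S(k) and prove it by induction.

Claim: S(k) = 3·2^k − 1.

Base case: S(1) = 5, and 3·2^1 − 1 = 6 − 1 = 5.
Assume S(r) = 3·2^r − 1 for some r ≥ 1.
Then S(r+1) = 2S(r) + 1 = 2·(3·2^r − 1) + 1 = 6·2^r − 2 + 1 = 3·2^{r+1} − 1.
So the formula holds for r+1, and by induction S(k) = 3·2^k − 1 for all k ≥ 1.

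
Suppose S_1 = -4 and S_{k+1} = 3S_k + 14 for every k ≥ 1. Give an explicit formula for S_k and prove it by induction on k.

Claim: S_k = 3^k − 7.

Base case: S_1 = -4, and 3^1 − 7 = 3 − 7 = -4.
Assume S_j = 3^j − 7 for some j ≥ 1.
Then S_{j+1} = 3S_j + 14 = 3·(3^j − 7) + 14 = 3^{j+1} − 21 + 14 = 3^{j+1} − 7.
This completes the inductive step, so S_k = 3^k − 7 for all k ≥ 1.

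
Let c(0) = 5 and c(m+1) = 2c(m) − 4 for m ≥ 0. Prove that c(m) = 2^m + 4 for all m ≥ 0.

Base case: c(0) = 5, and 2^0 + 4 = 1 + 4 = 5.
Assume c(r) = 2^r + 4 for some r ≥ 0.
Then c(r+1) = 2c(r) − 4 = 2·(2^r + 4) − 4 = 2^{r+1} + 8 − 4 = 2^{r+1} + 4.
So the formula holds for r+1, and by induction c(m) = 2^m + 4 for all m ≥ 0.

c(m) = 2^m + 4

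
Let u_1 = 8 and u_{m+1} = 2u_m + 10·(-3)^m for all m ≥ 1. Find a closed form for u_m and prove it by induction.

Claim: u_m = 2^m − 2·(-3)^m.

Base case: u_1 = 8, and 2^1 − 2·(-3)^1 = 2 + 6 = 8.
Assume u_r = 2^r − 2·(-3)^r for some r ≥ 1.
Then u_{r+1} = 2u_r + 10·(-3)^r = 2·(2^r − 2·(-3)^r) + 10·(-3)^r = 2^{r+1} − 4·(-3)^r + 10·(-3)^r = 2^{r+1} + 6·(-3)^r = 2^{r+1} − 2·(-3)^{r+1}.
By induction, u_m = 2^m − 2·(-3)^m for all m ≥ 1.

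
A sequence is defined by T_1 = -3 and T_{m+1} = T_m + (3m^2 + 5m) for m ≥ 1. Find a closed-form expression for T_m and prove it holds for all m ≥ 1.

Claim: T_m = m^3 + m^2 − 2m − 3.

Base case: T_1 = -3, and 1^3 + 1^2 − 2·1 − 3 = -3.
Assume T_r = r^3 + r^2 − 2r − 3.
Then T_{r+1} = T_r + (3r^2 + 5r) = (r^3 + r^2 − 2r − 3) + (3r^2 + 5r) = r^3 + 4r^2 + 3r − 3,
and (r+1)^3 + (r+1)^2 − 2·(r+1) − 3 = r^3 + 4r^2 + 3r − 3.
This completes the inductive step, so T_m = m^3 + m^2 − 2m − 3 for all m ≥ 1.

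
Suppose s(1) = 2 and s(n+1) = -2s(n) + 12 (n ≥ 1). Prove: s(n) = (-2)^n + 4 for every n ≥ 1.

Base case: s(1) = 2, and (-2)^1 + 4 = -2 + 4 = 2.
Assume s(k) = (-2)^k + 4 for some k ≥ 1.
Then s(k+1) = -2s(k) + 12 = -2·((-2)^k + 4) + 12 = -2·(-2)^k − 8 + 12 = (-2)^{k+1} + 4.
By induction, s(n) = (-2)^n + 4 for all n ≥ 1.

s(n) = (-2)^n + 4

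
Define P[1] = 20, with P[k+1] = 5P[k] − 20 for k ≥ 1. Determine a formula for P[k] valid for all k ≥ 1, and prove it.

Claim: P[k] = 3·5^k + 5.

Base case: P[1] = 20, and 3·5^1 + 5 = 15 + 5 = 20.
Assume P[m] = 3·5^m + 5 for some m ≥ 1.
Then P[m+1] = 5P[m] − 20 = 5·(3·5^m + 5) − 20 = 15·5^m + 25 − 20 = 3·5^{m+1} + 5.
This completes the inductive step, so P[k] = 3·5^k + 5 for all k ≥ 1.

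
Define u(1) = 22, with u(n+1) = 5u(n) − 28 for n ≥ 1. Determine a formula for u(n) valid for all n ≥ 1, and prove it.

Claim: u(n) = 3·5^n + 7.

Base case: u(1) = 22, and 3·5^1 + 7 = 15 + 7 = 22.
Assume u(j) = 3·5^j + 7 for some j ≥ 1.
Then u(j+1) = 5u(j) − 28 = 5·(3·5^j + 7) − 28 = 15·5^j + 35 − 28 = 3·5^{j+1} + 7.
Hence u(n) = 3·5^n + 7 for every n ≥ 1, by induction.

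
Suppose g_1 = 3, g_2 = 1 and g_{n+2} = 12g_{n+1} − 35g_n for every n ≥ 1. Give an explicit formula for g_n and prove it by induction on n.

Claim: g_n = -7^n + 2·5^n.

Base cases: g_1 = 3 and -7^1 + 2·5^1 = 3; g_2 = 1 and -7^2 + 2·5^2 = 1.
Assume g_j = -7^j + 2·5^j for all 1 ≤ j ≤ r, where r ≥ 2.
Then g_{r+1} = 12g_r − 35g_{r−1} = 12·(-7^r + 2·5^r) − 35·(-7^{r−1} + 2·5^{r−1}) = -(12·7 − 35)7^{r−1} + 2·(12·5 − 35)5^{r−1} = -49·7^{r−1} + 50·5^{r−1} = -7^{r+1} + 2·5^{r+1}.
So the formula holds for r+1, and by strong induction g_n = -7^n + 2·5^n for all n ≥ 1.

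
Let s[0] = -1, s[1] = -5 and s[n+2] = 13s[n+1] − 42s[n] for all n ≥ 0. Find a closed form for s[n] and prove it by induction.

Claim: s[n] = 7^n − 2·6^n.

Base cases: s[0] = -1 and 7^0 − 2·6^0 = -1; s[1] = -5 and 7^1 − 2·6^1 = -5.
Assume s[j] = 7^j − 2·6^j for all 0 ≤ j ≤ m, where m ≥ 1.
Then s[m+1] = 13s[m] − 42s[m−1] = 13·(7^m − 2·6^m) − 42·(7^{m−1} − 2·6^{m−1}) = (13·7 − 42)7^{m−1} − 2·(13·6 − 42)6^{m−1} = 49·7^{m−1} − 72·6^{m−1} = 7^{m+1} − 2·6^{m+1}.
This completes the inductive step, so s[n] = 7^n − 2·6^n for all n ≥ 0.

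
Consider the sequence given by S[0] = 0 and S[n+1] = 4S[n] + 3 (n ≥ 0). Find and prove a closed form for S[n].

Claim: S[n] = 4^n − 1.

Base case: S[0] = 0, and 4^0 − 1 = 1 − 1 = 0.
Assume S[m] = 4^m − 1 for some m ≥ 0.
Then S[m+1] = 4S[m] + 3 = 4·(4^m − 1) + 3 = 4^{m+1} − 4 + 3 = 4^{m+1} − 1.
This completes the inductive step, so S[n] = 4^n − 1 for all n ≥ 0.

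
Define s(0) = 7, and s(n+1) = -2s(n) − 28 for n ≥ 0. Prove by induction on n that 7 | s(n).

Base case: s(0) = 7 = 7·1, so 7 | s(0).
Assume 7 | s(j), so s(j) = 7t for some integer t.
Then s(j+1) = -2s(j) − 28 = -2·(7t) − 28 = 7(-2t − 4), so 7 | s(j+1).
So the property holds for j+1, and by induction 7 | s(n) for all n ≥ 0.

7 | s(n)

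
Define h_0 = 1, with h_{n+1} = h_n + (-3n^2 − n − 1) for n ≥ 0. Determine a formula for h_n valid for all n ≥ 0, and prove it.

Claim: h_n = -n^3 + n^2 − n + 1.

Base case: h_0 = 1, and -0^3 + 0^2 − 0 + 1 = 1.
Assume h_j = -j^3 + j^2 − j + 1.
Then h_{j+1} = h_j + (-3j^2 − j − 1) = (-j^3 + j^2 − j + 1) + (-3j^2 − j − 1) = -j^3 − 2j^2 − 2j,
and -(j+1)^3 + (j+1)^2 − (j+1) + 1 = -j^3 − 2j^2 − 2j.
By induction, h_n = -n^3 + n^2 − n + 1 for all n ≥ 0.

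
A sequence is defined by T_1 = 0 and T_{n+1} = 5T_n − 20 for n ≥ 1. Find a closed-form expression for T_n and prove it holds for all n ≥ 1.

Claim: T_n = -5^n + 5.

Base case: T_1 = 0, and -5^1 + 5 = -5 + 5 = 0.
Assume T_r = -5^r + 5 for some r ≥ 1.
Then T_{r+1} = 5T_r − 20 = 5·(-5^r + 5) − 20 = -5^{r+1} + 25 − 20 = -5^{r+1} + 5.
So the formula holds for r+1, and by induction T_n = -5^n + 5 for all n ≥ 1.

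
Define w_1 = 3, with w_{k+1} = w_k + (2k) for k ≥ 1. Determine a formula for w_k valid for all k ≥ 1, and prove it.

Claim: w_k = k^2 − k + 3.

Base case: w_1 = 3, and 1^2 − 1 + 3 = 3.
Assume w_m = m^2 − m + 3.
Then w_{m+1} = w_m + (2m) = (m^2 − m + 3) + (2m) = m^2 + m + 3,
and (m+1)^2 − (m+1) + 3 = m^2 + m + 3.
This completes the inductive step, so w_k = k^2 − k + 3 for all k ≥ 1.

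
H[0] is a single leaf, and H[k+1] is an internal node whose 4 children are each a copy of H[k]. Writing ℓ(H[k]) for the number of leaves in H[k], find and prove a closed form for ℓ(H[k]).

Claim: ℓ(H[k]) = 4^k.

Base case: ℓ(H[0]) = 1, and 4^0 = 1.
Assume ℓ(H[r]) = 4^r.
Then ℓ(H[r+1]) = 4·ℓ(H[r]) = 4·4^r = 4^{r+1}.
So the formula holds for r+1, and by induction ℓ(H[k]) = 4^k for all k ≥ 0.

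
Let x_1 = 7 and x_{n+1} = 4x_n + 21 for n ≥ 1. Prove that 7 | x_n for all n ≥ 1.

Base case: x_1 = 7 = 7·1, so 7 | x_1.
Assume 7 | x_r, so x_r = 7t for some integer t.
Then x_{r+1} = 4x_r + 21 = 4·(7t) + 21 = 7(4t + 3), so 7 | x_{r+1}.
So the property holds for r+1, and by induction 7 | x_n for all n ≥ 1.

7 | x_n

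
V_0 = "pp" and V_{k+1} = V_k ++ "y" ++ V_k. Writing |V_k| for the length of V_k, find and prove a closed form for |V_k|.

Claim: |V_k| = 3·2^k − 1.

Base case: |V_0| = 2, and 3·2^0 − 1 = 2.
Assume |V_j| = 3·2^j − 1.
Then |V_{j+1}| = |V_j| + 1 + |V_j| = 2|V_j| + 1 = 2(3·2^j − 1) + 1 = 3·2^{j+1} − 2 + 1 = 3·2^{j+1} − 1.
Hence |V_k| = 3·2^k − 1 for every k ≥ 0, by induction.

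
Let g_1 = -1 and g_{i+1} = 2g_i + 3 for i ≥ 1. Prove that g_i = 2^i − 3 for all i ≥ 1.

Base case: g_1 = -1, and 2^1 − 3 = 2 − 3 = -1.
Assume g_m = 2^m − 3 for some m ≥ 1.
Then g_{m+1} = 2g_m + 3 = 2·(2^m − 3) + 3 = 2^{m+1} − 6 + 3 = 2^{m+1} − 3.
This completes the inductive step, so g_i = 2^i − 3 for all i ≥ 1.

g_i = 2^i − 3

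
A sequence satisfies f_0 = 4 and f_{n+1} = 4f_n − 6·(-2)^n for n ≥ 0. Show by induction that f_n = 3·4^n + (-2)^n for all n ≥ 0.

Base case: f_0 = 4, and 3·4^0 + (-2)^0 = 3 + 1 = 4.
Assume f_j = 3·4^j + (-2)^j for some j ≥ 0.
Then f_{j+1} = 4f_j − 6·(-2)^j = 4·(3·4^j + (-2)^j) − 6·(-2)^j = 3·4^{j+1} + 4·(-2)^j − 6·(-2)^j = 3·4^{j+1} − 2·(-2)^j = 3·4^{j+1} + (-2)^{j+1}.
So the formula holds for j+1, and by induction f_n = 3·4^n + (-2)^n for all n ≥ 0.

f_n = 3·4^n + (-2)^n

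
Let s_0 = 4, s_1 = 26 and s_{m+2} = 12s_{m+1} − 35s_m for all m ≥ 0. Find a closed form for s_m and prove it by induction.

Claim: s_m = 3·7^m + 5^m.

Base cases: s_0 = 4 and 3·7^0 + 5^0 = 4; s_1 = 26 and 3·7^1 + 5^1 = 26.
Assume s_j = 3·7^j + 5^j for all 0 ≤ j ≤ k, where k ≥ 1.
Then s_{k+1} = 12s_k − 35s_{k−1} = 12·(3·7^k + 5^k) − 35·(3·7^{k−1} + 5^{k−1}) = 3·(12·7 − 35)7^{k−1} + (12·5 − 35)5^{k−1} = 147·7^{k−1} + 25·5^{k−1} = 3·7^{k+1} + 5^{k+1}.
By strong induction, s_m = 3·7^m + 5^m for all m ≥ 0.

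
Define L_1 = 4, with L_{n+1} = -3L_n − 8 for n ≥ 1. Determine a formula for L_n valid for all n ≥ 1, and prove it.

Claim: L_n = -2·(-3)^n − 2.

Base case: L_1 = 4, and -2·(-3)^1 − 2 = 6 − 2 = 4.
Assume L_k = -2·(-3)^k − 2 for some k ≥ 1.
Then L_{k+1} = -3L_k − 8 = -3·(-2·(-3)^k − 2) − 8 = 6·(-3)^k + 6 − 8 = -2·(-3)^{k+1} − 2.
So the formula holds for k+1, and by induction L_n = -2·(-3)^n − 2 for all n ≥ 1.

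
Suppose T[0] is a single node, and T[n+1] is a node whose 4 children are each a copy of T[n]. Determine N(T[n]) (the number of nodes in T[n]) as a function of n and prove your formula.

Claim: N(T[n]) = (4^{n+1} − 1)/3.

Base case: N(T[0]) = 1, and (4^{0+1} − 1)/3 = 1.
Assume N(T[j]) = (4^{j+1} − 1)/3.
Then N(T[j+1]) = 1 + 4N(T[j]) = 1 + 4·(4^{j+1} − 1)/3 = 1 + (4^{j+2} − 4)/3 = (3 + 4^{j+2} − 4)/3 = (4^{j+2} − 1)/3.
This completes the inductive step, so N(T[n]) = (4^{n+1} − 1)/3 for all n ≥ 0.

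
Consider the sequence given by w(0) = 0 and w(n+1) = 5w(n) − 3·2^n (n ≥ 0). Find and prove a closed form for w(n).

Claim: w(n) = -5^n + 2^n.

Base case: w(0) = 0, and -5^0 + 2^0 = -1 + 1 = 0.
Assume w(r) = -5^r + 2^r for some r ≥ 0.
Then w(r+1) = 5w(r) − 3·2^r = 5·(-5^r + 2^r) − 3·2^r = -5^{r+1} + 5·2^r − 3·2^r = -5^{r+1} + 2·2^r = -5^{r+1} + 2^{r+1}.
So the formula holds for r+1, and by induction w(n) = -5^n + 2^n for all n ≥ 0.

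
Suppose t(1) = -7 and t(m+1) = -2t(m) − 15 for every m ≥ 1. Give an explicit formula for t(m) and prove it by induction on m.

Claim: t(m) = (-2)^m − 5.

Base case: t(1) = -7, and (-2)^1 − 5 = -2 − 5 = -7.
Assume t(r) = (-2)^r − 5 for some r ≥ 1.
Then t(r+1) = -2t(r) − 15 = -2·((-2)^r − 5) − 15 = -2·(-2)^r + 10 − 15 = (-2)^{r+1} − 5.
This completes the inductive step, so t(m) = (-2)^m − 5 for all m ≥ 1.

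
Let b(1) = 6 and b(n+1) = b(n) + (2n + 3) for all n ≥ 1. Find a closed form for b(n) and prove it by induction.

Claim: b(n) = n^2 + 2n + 3.

Base case: b(1) = 6, and 1^2 + 2·1 + 3 = 6.
Assume b(m) = m^2 + 2m + 3.
Then b(m+1) = b(m) + (2m + 3) = (m^2 + 2m + 3) + (2m + 3) = m^2 + 4m + 6,
and (m+1)^2 + 2·(m+1) + 3 = m^2 + 4m + 6.
By induction, b(n) = n^2 + 2n + 3 for all n ≥ 1.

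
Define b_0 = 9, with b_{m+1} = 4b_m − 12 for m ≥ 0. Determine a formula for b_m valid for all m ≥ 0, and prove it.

Claim: b_m = 5·4^m + 4.

Base case: b_0 = 9, and 5·4^0 + 4 = 5 + 4 = 9.
Assume b_r = 5·4^r + 4 for some r ≥ 0.
Then b_{r+1} = 4b_r − 12 = 4·(5·4^r + 4) − 12 = 20·4^r + 16 − 12 = 5·4^{r+1} + 4.
So the formula holds for r+1, and by induction b_m = 5·4^m + 4 for all m ≥ 0.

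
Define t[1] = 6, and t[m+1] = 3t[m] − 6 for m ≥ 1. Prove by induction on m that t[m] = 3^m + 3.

Base case: t[1] = 6, and 3^1 + 3 = 3 + 3 = 6.
Assume t[k] = 3^k + 3 for some k ≥ 1.
Then t[k+1] = 3t[k] − 6 = 3·(3^k + 3) − 6 = 3^{k+1} + 9 − 6 = 3^{k+1} + 3.
So the formula holds for k+1, and by induction t[m] = 3^m + 3 for all m ≥ 1.

t[m] = 3^m + 3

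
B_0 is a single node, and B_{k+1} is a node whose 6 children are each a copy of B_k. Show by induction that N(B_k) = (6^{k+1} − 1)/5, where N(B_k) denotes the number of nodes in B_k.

Base case: N(B_0) = 1, and (6^{0+1} − 1)/5 = 1.
Assume N(B_r) = (6^{r+1} − 1)/5.
Then N(B_{r+1}) = 1 + 6N(B_r) = 1 + 6·(6^{r+1} − 1)/5 = 1 + (6^{r+2} − 6)/5 = (5 + 6^{r+2} − 6)/5 = (6^{r+2} − 1)/5.
So the formula holds for r+1, and by induction N(B_k) = (6^{k+1} − 1)/5 for all k ≥ 0.

N(B_k) = (6^{k+1} − 1)/5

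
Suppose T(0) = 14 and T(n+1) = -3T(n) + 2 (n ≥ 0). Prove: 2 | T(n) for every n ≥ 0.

Base case: T(0) = 14 = 2·7, so 2 | T(0).
Assume 2 | T(k), so T(k) = 2t for some integer t.
Then T(k+1) = -3T(k) + 2 = -3·(2t) + 2 = 2(-3t + 1), so 2 | T(k+1).
Hence 2 | T(n) for every n ≥ 0, by induction.

2 | T(n)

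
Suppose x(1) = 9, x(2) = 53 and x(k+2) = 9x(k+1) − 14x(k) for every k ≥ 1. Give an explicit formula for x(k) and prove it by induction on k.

Claim: x(k) = 7^k + 2^k.

Base cases: x(1) = 9 and 7^1 + 2^1 = 9; x(2) = 53 and 7^2 + 2^2 = 53.
Assume x(j) = 7^j + 2^j for all 1 ≤ j ≤ m, where m ≥ 2.
Then x(m+1) = 9x(m) − 14x(m−1) = 9·(7^m + 2^m) − 14·(7^{m−1} + 2^{m−1}) = (9·7 − 14)7^{m−1} + (9·2 − 14)2^{m−1} = 49·7^{m−1} + 4·2^{m−1} = 7^{m+1} + 2^{m+1}.
This completes the inductive step, so x(k) = 7^k + 2^k for all k ≥ 1.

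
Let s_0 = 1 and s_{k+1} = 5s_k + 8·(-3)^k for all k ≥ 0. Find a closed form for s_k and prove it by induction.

Claim: s_k = 2·5^k − (-3)^k.

Base case: s_0 = 1, and 2·5^0 − (-3)^0 = 2 − 1 = 1.
Assume s_m = 2·5^m − (-3)^m for some m ≥ 0.
Then s_{m+1} = 5s_m + 8·(-3)^m = 5·(2·5^m − (-3)^m) + 8·(-3)^m = 2·5^{m+1} − 5·(-3)^m + 8·(-3)^m = 2·5^{m+1} + 3·(-3)^m = 2·5^{m+1} − (-3)^{m+1}.
Hence s_k = 2·5^k − (-3)^k for every k ≥ 0, by induction.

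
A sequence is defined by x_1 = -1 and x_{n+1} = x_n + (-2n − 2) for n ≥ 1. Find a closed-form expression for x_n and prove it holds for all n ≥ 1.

Claim: x_n = -n^2 − n + 1.

Base case: x_1 = -1, and -1^2 − 1 + 1 = -1.
Assume x_m = -m^2 − m + 1.
Then x_{m+1} = x_m + (-2m − 2) = (-m^2 − m + 1) + (-2m − 2) = -m^2 − 3m − 1,
and -(m+1)^2 − (m+1) + 1 = -m^2 − 3m − 1.
This completes the inductive step, so x_n = -n^2 − n + 1 for all n ≥ 1.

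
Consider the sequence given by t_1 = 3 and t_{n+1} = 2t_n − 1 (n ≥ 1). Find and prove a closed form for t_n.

Claim: t_n = 2^n + 1.

Base case: t_1 = 3, and 2^1 + 1 = 2 + 1 = 3.
Assume t_j = 2^j + 1 for some j ≥ 1.
Then t_{j+1} = 2t_j − 1 = 2·(2^j + 1) − 1 = 2^{j+1} + 2 − 1 = 2^{j+1} + 1.
So the formula holds for j+1, and by induction t_n = 2^n + 1 for all n ≥ 1.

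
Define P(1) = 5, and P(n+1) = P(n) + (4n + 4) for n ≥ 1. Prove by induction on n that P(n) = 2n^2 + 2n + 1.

Base case: P(1) = 5, and 2·1^2 + 2·1 + 1 = 5.
Assume P(k) = 2k^2 + 2k + 1.
Then P(k+1) = P(k) + (4k + 4) = (2k^2 + 2k + 1) + (4k + 4) = 2k^2 + 6k + 5,
and 2·(k+1)^2 + 2·(k+1) + 1 = 2k^2 + 6k + 5.
By induction, P(n) = 2n^2 + 2n + 1 for all n ≥ 1.

P(n) = 2n^2 + 2n + 1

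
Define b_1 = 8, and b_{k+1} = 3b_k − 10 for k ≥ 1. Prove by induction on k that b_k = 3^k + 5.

Base case: b_1 = 8, and 3^1 + 5 = 3 + 5 = 8.
Assume b_m = 3^m + 5 for some m ≥ 1.
Then b_{m+1} = 3b_m − 10 = 3·(3^m + 5) − 10 = 3^{m+1} + 15 − 10 = 3^{m+1} + 5.
By induction, b_k = 3^k + 5 for all k ≥ 1.

b_k = 3^k + 5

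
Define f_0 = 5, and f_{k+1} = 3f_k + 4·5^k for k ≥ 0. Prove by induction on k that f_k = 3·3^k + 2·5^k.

Base case: f_0 = 5, and 3·3^0 + 2·5^0 = 3 + 2 = 5.
Assume f_j = 3·3^j + 2·5^j for some j ≥ 0.
Then f_{j+1} = 3f_j + 4·5^j = 3·(3·3^j + 2·5^j) + 4·5^j = 3·3^{j+1} + 6·5^j + 4·5^j = 3·3^{j+1} + 10·5^j = 3·3^{j+1} + 2·5^{j+1}.
So the formula holds for j+1, and by induction f_k = 3·3^k + 2·5^k for all k ≥ 0.

f_k = 3·3^k + 2·5^k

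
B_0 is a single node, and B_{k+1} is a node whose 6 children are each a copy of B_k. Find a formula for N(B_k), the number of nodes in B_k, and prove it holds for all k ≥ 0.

Claim: N(B_k) = (6^{k+1} − 1)/5.

Base case: N(B_0) = 1, and (6^{0+1} − 1)/5 = 1.
Assume N(B_j) = (6^{j+1} − 1)/5.
Then N(B_{j+1}) = 1 + 6N(B_j) = 1 + 6·(6^{j+1} − 1)/5 = 1 + (6^{j+2} − 6)/5 = (5 + 6^{j+2} − 6)/5 = (6^{j+2} − 1)/5.
This completes the inductive step, so N(B_k) = (6^{k+1} − 1)/5 for all k ≥ 0.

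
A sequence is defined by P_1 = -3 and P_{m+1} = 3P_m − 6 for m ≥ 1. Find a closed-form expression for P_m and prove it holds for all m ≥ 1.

Claim: P_m = -2·3^m + 3.

Base case: P_1 = -3, and -2·3^1 + 3 = -6 + 3 = -3.
Assume P_k = -2·3^k + 3 for some k ≥ 1.
Then P_{k+1} = 3P_k − 6 = 3·(-2·3^k + 3) − 6 = -6·3^k + 9 − 6 = -2·3^{k+1} + 3.
By induction, P_m = -2·3^m + 3 for all m ≥ 1.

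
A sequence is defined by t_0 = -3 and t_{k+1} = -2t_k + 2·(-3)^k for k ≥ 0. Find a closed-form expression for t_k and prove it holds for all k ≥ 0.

Claim: t_k = -(-2)^k − 2·(-3)^k.

Base case: t_0 = -3, and -(-2)^0 − 2·(-3)^0 = -1 − 2 = -3.
Assume t_r = -(-2)^r − 2·(-3)^r for some r ≥ 0.
Then t_{r+1} = -2t_r + 2·(-3)^r = -2·(-(-2)^r − 2·(-3)^r) + 2·(-3)^r = -(-2)^{r+1} + 4·(-3)^r + 2·(-3)^r = -(-2)^{r+1} + 6·(-3)^r = -(-2)^{r+1} − 2·(-3)^{r+1}.
So the formula holds for r+1, and by induction t_k = -(-2)^k − 2·(-3)^k for all k ≥ 0.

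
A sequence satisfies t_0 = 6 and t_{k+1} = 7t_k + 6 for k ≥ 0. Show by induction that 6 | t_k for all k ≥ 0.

Base case: t_0 = 6 = 6·1, so 6 | t_0.
Assume 6 | t_r, so t_r = 6s for some integer s.
Then t_{r+1} = 7t_r + 6 = 7·(6s) + 6 = 6(7s + 1), so 6 | t_{r+1}.
This completes the inductive step, so 6 | t_k for all k ≥ 0.

6 | t_k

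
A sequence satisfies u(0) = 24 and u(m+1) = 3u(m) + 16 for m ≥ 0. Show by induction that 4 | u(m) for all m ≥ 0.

Base case: u(0) = 24 = 4·6, so 4 | u(0).
Assume 4 | u(j), so u(j) = 4t for some integer t.
Then u(j+1) = 3u(j) + 16 = 3·(4t) + 16 = 4(3t + 4), so 4 | u(j+1).
By induction, 4 | u(m) for all m ≥ 0.

4 | u(m)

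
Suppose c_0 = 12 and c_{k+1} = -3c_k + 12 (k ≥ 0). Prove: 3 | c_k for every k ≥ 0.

Base case: c_0 = 12 = 3·4, so 3 | c_0.
Assume 3 | c_r, so c_r = 3t for some integer t.
Then c_{r+1} = -3c_r + 12 = -3·(3t) + 12 = 3(-3t + 4), so 3 | c_{r+1}.
By induction, 3 | c_k for all k ≥ 0.

3 | c_k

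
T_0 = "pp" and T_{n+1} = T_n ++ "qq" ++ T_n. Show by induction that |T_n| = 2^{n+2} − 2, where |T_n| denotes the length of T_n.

Base case: |T_0| = 2, and 2^{0+2} − 2 = 2.
Assume |T_r| = 2^{r+2} − 2.
Then |T_{r+1}| = |T_r| + 2 + |T_r| = 2|T_r| + 2 = 2(2^{r+2} − 2) + 2 = 2^{r+3} − 4 + 2 = 2^{r+3} − 2.
Hence |T_n| = 2^{n+2} − 2 for every n ≥ 0, by induction.

|T_n| = 2^{n+2} − 2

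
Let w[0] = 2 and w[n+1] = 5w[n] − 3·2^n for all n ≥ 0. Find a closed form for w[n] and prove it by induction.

Claim: w[n] = 5^n + 2^n.

Base case: w[0] = 2, and 5^0 + 2^0 = 1 + 1 = 2.
Assume w[r] = 5^r + 2^r for some r ≥ 0.
Then w[r+1] = 5w[r] − 3·2^r = 5·(5^r + 2^r) − 3·2^r = 5^{r+1} + 5·2^r − 3·2^r = 5^{r+1} + 2·2^r = 5^{r+1} + 2^{r+1}.
So the formula holds for r+1, and by induction w[n] = 5^n + 2^n for all n ≥ 0.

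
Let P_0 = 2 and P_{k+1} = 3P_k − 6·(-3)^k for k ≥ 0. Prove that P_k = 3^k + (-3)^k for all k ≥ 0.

Base case: P_0 = 2, and 3^0 + (-3)^0 = 1 + 1 = 2.
Assume P_r = 3^r + (-3)^r for some r ≥ 0.
Then P_{r+1} = 3P_r − 6·(-3)^r = 3·(3^r + (-3)^r) − 6·(-3)^r = 3^{r+1} + 3·(-3)^r − 6·(-3)^r = 3^{r+1} − 3·(-3)^r = 3^{r+1} + (-3)^{r+1}.
By induction, P_k = 3^k + (-3)^k for all k ≥ 0.

P_k = 3^k + (-3)^k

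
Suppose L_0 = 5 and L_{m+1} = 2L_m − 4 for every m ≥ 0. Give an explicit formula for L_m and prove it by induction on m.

Claim: L_m = 2^m + 4.

Base case: L_0 = 5, and 2^0 + 4 = 1 + 4 = 5.
Assume L_r = 2^r + 4 for some r ≥ 0.
Then L_{r+1} = 2L_r − 4 = 2·(2^r + 4) − 4 = 2^{r+1} + 8 − 4 = 2^{r+1} + 4.
By induction, L_m = 2^m + 4 for all m ≥ 0.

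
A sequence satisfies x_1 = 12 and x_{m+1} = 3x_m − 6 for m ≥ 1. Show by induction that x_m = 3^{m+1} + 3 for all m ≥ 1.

Base case: x_1 = 12, and 3^{1+1} + 3 = 9 + 3 = 12.
Assume x_r = 3^{r+1} + 3 for some r ≥ 1.
Then x_{r+1} = 3x_r − 6 = 3·(3^{r+1} + 3) − 6 = 3^{r+2} + 9 − 6 = 3^{r+2} + 3.
So the formula holds for r+1, and by induction x_m = 3^{m+1} + 3 for all m ≥ 1.

x_m = 3^{m+1} + 3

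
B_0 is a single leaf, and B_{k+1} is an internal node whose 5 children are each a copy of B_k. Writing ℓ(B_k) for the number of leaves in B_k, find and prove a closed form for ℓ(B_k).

Claim: ℓ(B_k) = 5^k.

Base case: ℓ(B_0) = 1, and 5^0 = 1.
Assume ℓ(B_j) = 5^j.
Then ℓ(B_{j+1}) = 5·ℓ(B_j) = 5·5^j = 5^{j+1}.
So the formula holds for j+1, and by induction ℓ(B_k) = 5^k for all k ≥ 0.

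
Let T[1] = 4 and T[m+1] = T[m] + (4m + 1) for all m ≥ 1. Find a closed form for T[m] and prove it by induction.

Claim: T[m] = 2m^2 − m + 3.

Base case: T[1] = 4, and 2·1^2 − 1 + 3 = 4.
Assume T[k] = 2k^2 − k + 3.
Then T[k+1] = T[k] + (4k + 1) = (2k^2 − k + 3) + (4k + 1) = 2k^2 + 3k + 4,
and 2·(k+1)^2 − (k+1) + 3 = 2k^2 + 3k + 4.
Hence T[m] = 2m^2 − m + 3 for every m ≥ 1, by induction.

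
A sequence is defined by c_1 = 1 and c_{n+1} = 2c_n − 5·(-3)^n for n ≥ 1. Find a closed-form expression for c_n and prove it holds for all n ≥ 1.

Claim: c_n = 2·2^n + (-3)^n.

Base case: c_1 = 1, and 2·2^1 + (-3)^1 = 4 − 3 = 1.
Assume c_r = 2·2^r + (-3)^r for some r ≥ 1.
Then c_{r+1} = 2c_r − 5·(-3)^r = 2·(2·2^r + (-3)^r) − 5·(-3)^r = 2·2^{r+1} + 2·(-3)^r − 5·(-3)^r = 2·2^{r+1} − 3·(-3)^r = 2·2^{r+1} + (-3)^{r+1}.
Hence c_n = 2·2^n + (-3)^n for every n ≥ 1, by induction.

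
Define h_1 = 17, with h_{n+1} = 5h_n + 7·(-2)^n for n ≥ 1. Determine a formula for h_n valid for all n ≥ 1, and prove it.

Claim: h_n = 3·5^n − (-2)^n.

Base case: h_1 = 17, and 3·5^1 − (-2)^1 = 15 + 2 = 17.
Assume h_m = 3·5^m − (-2)^m for some m ≥ 1.
Then h_{m+1} = 5h_m + 7·(-2)^m = 5·(3·5^m − (-2)^m) + 7·(-2)^m = 3·5^{m+1} − 5·(-2)^m + 7·(-2)^m = 3·5^{m+1} + 2·(-2)^m = 3·5^{m+1} − (-2)^{m+1}.
Hence h_n = 3·5^n − (-2)^n for every n ≥ 1, by induction.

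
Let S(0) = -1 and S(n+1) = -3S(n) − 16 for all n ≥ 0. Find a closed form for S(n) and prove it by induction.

Claim: S(n) = 3·(-3)^n − 4.

Base case: S(0) = -1, and 3·(-3)^0 − 4 = 3 − 4 = -1.
Assume S(k) = 3·(-3)^k − 4 for some k ≥ 0.
Then S(k+1) = -3S(k) − 16 = -3·(3·(-3)^k − 4) − 16 = -9·(-3)^k + 12 − 16 = 3·(-3)^{k+1} − 4.
This completes the inductive step, so S(n) = 3·(-3)^n − 4 for all n ≥ 0.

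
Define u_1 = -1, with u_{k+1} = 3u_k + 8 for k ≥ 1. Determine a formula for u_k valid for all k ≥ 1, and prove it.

Claim: u_k = 3^k − 4.

Base case: u_1 = -1, and 3^1 − 4 = 3 − 4 = -1.
Assume u_r = 3^r − 4 for some r ≥ 1.
Then u_{r+1} = 3u_r + 8 = 3·(3^r − 4) + 8 = 3^{r+1} − 12 + 8 = 3^{r+1} − 4.
This completes the inductive step, so u_k = 3^k − 4 for all k ≥ 1.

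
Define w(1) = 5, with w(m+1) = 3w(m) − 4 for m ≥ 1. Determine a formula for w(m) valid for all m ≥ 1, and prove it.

Claim: w(m) = 3^m + 2.

Base case: w(1) = 5, and 3^1 + 2 = 3 + 2 = 5.
Assume w(j) = 3^j + 2 for some j ≥ 1.
Then w(j+1) = 3w(j) − 4 = 3·(3^j + 2) − 4 = 3^{j+1} + 6 − 4 = 3^{j+1} + 2.
So the formula holds for j+1, and by induction w(m) = 3^m + 2 for all m ≥ 1.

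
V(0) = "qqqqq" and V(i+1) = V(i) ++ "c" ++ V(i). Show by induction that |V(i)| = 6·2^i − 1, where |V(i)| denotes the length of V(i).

Base case: |V(0)| = 5, and 6·2^0 − 1 = 5.
Assume |V(j)| = 6·2^j − 1.
Then |V(j+1)| = |V(j)| + 1 + |V(j)| = 2|V(j)| + 1 = 2(6·2^j − 1) + 1 = 6·2^{j+1} − 2 + 1 = 6·2^{j+1} − 1.
This completes the inductive step, so |V(i)| = 6·2^i − 1 for all i ≥ 0.

|V(i)| = 6·2^i − 1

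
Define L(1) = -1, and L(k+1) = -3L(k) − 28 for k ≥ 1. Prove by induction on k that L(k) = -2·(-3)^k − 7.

Base case: L(1) = -1, and -2·(-3)^1 − 7 = 6 − 7 = -1.
Assume L(j) = -2·(-3)^j − 7 for some j ≥ 1.
Then L(j+1) = -3L(j) − 28 = -3·(-2·(-3)^j − 7) − 28 = 6·(-3)^j + 21 − 28 = -2·(-3)^{j+1} − 7.
By induction, L(k) = -2·(-3)^k − 7 for all k ≥ 1.

L(k) = -2·(-3)^k − 7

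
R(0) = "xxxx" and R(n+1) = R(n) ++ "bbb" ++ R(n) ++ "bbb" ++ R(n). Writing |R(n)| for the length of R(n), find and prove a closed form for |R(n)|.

Claim: |R(n)| = 7·3^n − 3.

Base case: |R(0)| = 4, and 7·3^0 − 3 = 4.
Assume |R(j)| = 7·3^j − 3.
Then |R(j+1)| = 3|R(j)| + 6 = 3(7·3^j − 3) + 6 = 7·3^{j+1} − 9 + 6 = 7·3^{j+1} − 3.
So the formula holds for j+1, and by induction |R(n)| = 7·3^n − 3 for all n ≥ 0.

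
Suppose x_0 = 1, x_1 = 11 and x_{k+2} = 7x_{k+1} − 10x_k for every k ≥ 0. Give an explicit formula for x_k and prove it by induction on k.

Claim: x_k = 3·5^k − 2·2^k.

Base cases: x_0 = 1 and 3·5^0 − 2·2^0 = 1; x_1 = 11 and 3·5^1 − 2·2^1 = 11.
Assume x_j = 3·5^j − 2·2^j for all 0 ≤ j ≤ r, where r ≥ 1.
Then x_{r+1} = 7x_r − 10x_{r−1} = 7·(3·5^r − 2·2^r) − 10·(3·5^{r−1} − 2·2^{r−1}) = 3·(7·5 − 10)5^{r−1} − 2·(7·2 − 10)2^{r−1} = 75·5^{r−1} − 8·2^{r−1} = 3·5^{r+1} − 2·2^{r+1}.
This completes the inductive step, so x_k = 3·5^k − 2·2^k for all k ≥ 0.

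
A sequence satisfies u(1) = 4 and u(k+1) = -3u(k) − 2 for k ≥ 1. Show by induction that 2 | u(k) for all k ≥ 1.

Base case: u(1) = 4 = 2·2, so 2 | u(1).
Assume 2 | u(r), so u(r) = 2t for some integer t.
Then u(r+1) = -3u(r) − 2 = -3·(2t) − 2 = 2(-3t − 1), so 2 | u(r+1).
Hence 2 | u(k) for every k ≥ 1, by induction.

2 | u(k)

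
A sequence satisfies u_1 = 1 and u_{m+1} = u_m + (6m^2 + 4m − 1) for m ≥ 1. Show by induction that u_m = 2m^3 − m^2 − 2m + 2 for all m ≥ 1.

Base case: u_1 = 1, and 2·1^3 − 1^2 − 2·1 + 2 = 1.
Assume u_k = 2k^3 − k^2 − 2k + 2.
Then u_{k+1} = u_k + (6k^2 + 4k − 1) = (2k^3 − k^2 − 2k + 2) + (6k^2 + 4k − 1) = 2k^3 + 5k^2 + 2k + 1,
and 2·(k+1)^3 − (k+1)^2 − 2·(k+1) + 2 = 2k^3 + 5k^2 + 2k + 1.
This completes the inductive step, so u_m = 2m^3 − m^2 − 2m + 2 for all m ≥ 1.

u_m = 2m^3 − m^2 − 2m + 2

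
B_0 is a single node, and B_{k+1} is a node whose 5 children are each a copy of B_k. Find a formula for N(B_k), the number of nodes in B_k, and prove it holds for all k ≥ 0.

Claim: N(B_k) = (5^{k+1} − 1)/4.

Base case: N(B_0) = 1, and (5^{0+1} − 1)/4 = 1.
Assume N(B_r) = (5^{r+1} − 1)/4.
Then N(B_{r+1}) = 1 + 5N(B_r) = 1 + 5·(5^{r+1} − 1)/4 = 1 + (5^{r+2} − 5)/4 = (4 + 5^{r+2} − 5)/4 = (5^{r+2} − 1)/4.
Hence N(B_k) = (5^{k+1} − 1)/4 for every k ≥ 0, by induction.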